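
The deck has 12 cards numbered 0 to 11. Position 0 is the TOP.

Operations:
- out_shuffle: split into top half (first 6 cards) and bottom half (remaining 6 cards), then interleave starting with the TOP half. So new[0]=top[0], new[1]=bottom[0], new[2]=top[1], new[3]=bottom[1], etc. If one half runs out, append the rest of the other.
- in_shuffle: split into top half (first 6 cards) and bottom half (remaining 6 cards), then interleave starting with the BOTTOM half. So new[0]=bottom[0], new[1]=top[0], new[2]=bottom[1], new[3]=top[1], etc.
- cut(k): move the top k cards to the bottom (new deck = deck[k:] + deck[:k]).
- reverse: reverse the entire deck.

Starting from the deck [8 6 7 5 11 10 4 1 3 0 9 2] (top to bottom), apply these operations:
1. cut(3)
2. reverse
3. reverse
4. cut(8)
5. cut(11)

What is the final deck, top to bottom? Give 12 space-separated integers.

Answer: 9 2 8 6 7 5 11 10 4 1 3 0

Derivation:
After op 1 (cut(3)): [5 11 10 4 1 3 0 9 2 8 6 7]
After op 2 (reverse): [7 6 8 2 9 0 3 1 4 10 11 5]
After op 3 (reverse): [5 11 10 4 1 3 0 9 2 8 6 7]
After op 4 (cut(8)): [2 8 6 7 5 11 10 4 1 3 0 9]
After op 5 (cut(11)): [9 2 8 6 7 5 11 10 4 1 3 0]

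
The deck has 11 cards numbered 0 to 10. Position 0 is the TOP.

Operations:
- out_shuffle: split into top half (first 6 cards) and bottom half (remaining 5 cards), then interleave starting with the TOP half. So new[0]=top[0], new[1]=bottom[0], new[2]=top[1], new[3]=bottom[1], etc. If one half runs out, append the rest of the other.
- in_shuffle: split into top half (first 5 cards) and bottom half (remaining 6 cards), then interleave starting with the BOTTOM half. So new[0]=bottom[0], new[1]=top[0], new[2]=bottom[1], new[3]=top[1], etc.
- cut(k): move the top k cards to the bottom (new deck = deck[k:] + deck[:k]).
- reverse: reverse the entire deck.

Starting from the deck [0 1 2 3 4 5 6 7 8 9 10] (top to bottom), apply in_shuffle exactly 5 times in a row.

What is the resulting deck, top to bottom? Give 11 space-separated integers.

Answer: 9 8 7 6 5 4 3 2 1 0 10

Derivation:
After op 1 (in_shuffle): [5 0 6 1 7 2 8 3 9 4 10]
After op 2 (in_shuffle): [2 5 8 0 3 6 9 1 4 7 10]
After op 3 (in_shuffle): [6 2 9 5 1 8 4 0 7 3 10]
After op 4 (in_shuffle): [8 6 4 2 0 9 7 5 3 1 10]
After op 5 (in_shuffle): [9 8 7 6 5 4 3 2 1 0 10]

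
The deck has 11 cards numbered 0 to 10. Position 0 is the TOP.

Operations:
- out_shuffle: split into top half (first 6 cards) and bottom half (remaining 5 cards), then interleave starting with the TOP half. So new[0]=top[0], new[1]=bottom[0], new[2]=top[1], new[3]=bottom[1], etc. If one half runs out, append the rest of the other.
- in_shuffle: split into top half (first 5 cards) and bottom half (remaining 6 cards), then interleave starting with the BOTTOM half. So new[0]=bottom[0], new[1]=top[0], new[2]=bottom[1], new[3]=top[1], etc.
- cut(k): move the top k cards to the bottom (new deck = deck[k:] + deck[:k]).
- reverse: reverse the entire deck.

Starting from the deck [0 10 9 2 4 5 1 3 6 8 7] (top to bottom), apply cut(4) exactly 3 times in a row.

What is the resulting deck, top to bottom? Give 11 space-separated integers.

After op 1 (cut(4)): [4 5 1 3 6 8 7 0 10 9 2]
After op 2 (cut(4)): [6 8 7 0 10 9 2 4 5 1 3]
After op 3 (cut(4)): [10 9 2 4 5 1 3 6 8 7 0]

Answer: 10 9 2 4 5 1 3 6 8 7 0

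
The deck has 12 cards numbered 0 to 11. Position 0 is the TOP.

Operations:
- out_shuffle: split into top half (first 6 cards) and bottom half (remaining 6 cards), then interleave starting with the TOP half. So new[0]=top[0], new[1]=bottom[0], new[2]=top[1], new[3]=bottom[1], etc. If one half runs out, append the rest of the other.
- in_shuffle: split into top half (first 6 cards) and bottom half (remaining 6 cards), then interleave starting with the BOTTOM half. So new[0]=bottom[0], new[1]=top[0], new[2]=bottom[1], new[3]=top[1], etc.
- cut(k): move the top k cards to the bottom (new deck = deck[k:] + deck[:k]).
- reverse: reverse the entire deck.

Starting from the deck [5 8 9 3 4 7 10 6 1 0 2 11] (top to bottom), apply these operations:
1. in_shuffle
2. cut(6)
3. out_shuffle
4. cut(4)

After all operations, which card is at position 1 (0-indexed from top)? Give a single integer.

Answer: 6

Derivation:
After op 1 (in_shuffle): [10 5 6 8 1 9 0 3 2 4 11 7]
After op 2 (cut(6)): [0 3 2 4 11 7 10 5 6 8 1 9]
After op 3 (out_shuffle): [0 10 3 5 2 6 4 8 11 1 7 9]
After op 4 (cut(4)): [2 6 4 8 11 1 7 9 0 10 3 5]
Position 1: card 6.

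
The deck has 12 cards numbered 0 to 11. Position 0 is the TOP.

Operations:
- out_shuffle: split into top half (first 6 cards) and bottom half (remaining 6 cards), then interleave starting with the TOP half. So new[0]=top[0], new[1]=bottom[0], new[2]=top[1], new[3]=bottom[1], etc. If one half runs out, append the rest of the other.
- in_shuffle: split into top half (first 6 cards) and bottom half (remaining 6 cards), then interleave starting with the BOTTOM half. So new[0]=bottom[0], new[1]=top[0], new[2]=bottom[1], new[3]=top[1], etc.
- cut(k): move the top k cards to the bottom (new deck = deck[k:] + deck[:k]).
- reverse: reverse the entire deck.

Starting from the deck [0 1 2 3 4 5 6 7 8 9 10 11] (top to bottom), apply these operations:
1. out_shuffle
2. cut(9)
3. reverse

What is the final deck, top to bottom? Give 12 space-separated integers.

Answer: 4 9 3 8 2 7 1 6 0 11 5 10

Derivation:
After op 1 (out_shuffle): [0 6 1 7 2 8 3 9 4 10 5 11]
After op 2 (cut(9)): [10 5 11 0 6 1 7 2 8 3 9 4]
After op 3 (reverse): [4 9 3 8 2 7 1 6 0 11 5 10]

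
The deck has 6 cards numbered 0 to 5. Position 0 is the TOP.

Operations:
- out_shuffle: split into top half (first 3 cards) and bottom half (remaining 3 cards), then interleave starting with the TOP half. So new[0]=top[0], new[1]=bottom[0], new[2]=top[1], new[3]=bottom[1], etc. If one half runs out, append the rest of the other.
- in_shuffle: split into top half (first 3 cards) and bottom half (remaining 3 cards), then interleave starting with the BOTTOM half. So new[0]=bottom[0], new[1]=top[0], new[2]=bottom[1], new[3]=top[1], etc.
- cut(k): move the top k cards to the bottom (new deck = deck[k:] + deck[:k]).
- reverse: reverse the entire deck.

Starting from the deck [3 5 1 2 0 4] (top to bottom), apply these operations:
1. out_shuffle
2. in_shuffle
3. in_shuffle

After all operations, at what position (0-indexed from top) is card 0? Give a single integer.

After op 1 (out_shuffle): [3 2 5 0 1 4]
After op 2 (in_shuffle): [0 3 1 2 4 5]
After op 3 (in_shuffle): [2 0 4 3 5 1]
Card 0 is at position 1.

Answer: 1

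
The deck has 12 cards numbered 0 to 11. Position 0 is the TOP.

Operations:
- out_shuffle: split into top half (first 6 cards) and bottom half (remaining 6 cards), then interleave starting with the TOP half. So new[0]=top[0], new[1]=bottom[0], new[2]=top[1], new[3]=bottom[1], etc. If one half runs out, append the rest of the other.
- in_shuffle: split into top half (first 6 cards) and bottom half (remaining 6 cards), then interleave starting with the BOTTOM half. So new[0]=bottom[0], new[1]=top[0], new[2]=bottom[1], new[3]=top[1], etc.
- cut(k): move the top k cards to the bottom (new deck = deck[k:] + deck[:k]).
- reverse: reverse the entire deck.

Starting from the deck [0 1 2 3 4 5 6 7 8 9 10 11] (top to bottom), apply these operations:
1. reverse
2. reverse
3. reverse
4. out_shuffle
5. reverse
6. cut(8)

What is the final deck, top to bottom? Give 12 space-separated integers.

After op 1 (reverse): [11 10 9 8 7 6 5 4 3 2 1 0]
After op 2 (reverse): [0 1 2 3 4 5 6 7 8 9 10 11]
After op 3 (reverse): [11 10 9 8 7 6 5 4 3 2 1 0]
After op 4 (out_shuffle): [11 5 10 4 9 3 8 2 7 1 6 0]
After op 5 (reverse): [0 6 1 7 2 8 3 9 4 10 5 11]
After op 6 (cut(8)): [4 10 5 11 0 6 1 7 2 8 3 9]

Answer: 4 10 5 11 0 6 1 7 2 8 3 9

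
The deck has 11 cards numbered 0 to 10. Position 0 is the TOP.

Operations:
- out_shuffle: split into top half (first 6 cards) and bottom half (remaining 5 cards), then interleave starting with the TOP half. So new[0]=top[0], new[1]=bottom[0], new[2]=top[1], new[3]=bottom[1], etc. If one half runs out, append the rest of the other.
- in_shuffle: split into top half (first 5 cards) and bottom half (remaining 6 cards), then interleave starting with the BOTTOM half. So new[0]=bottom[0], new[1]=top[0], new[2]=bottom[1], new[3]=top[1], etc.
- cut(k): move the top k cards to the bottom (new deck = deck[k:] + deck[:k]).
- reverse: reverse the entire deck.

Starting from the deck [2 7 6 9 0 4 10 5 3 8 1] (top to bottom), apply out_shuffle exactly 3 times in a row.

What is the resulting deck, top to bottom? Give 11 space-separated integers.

Answer: 2 5 9 1 10 6 8 4 7 3 0

Derivation:
After op 1 (out_shuffle): [2 10 7 5 6 3 9 8 0 1 4]
After op 2 (out_shuffle): [2 9 10 8 7 0 5 1 6 4 3]
After op 3 (out_shuffle): [2 5 9 1 10 6 8 4 7 3 0]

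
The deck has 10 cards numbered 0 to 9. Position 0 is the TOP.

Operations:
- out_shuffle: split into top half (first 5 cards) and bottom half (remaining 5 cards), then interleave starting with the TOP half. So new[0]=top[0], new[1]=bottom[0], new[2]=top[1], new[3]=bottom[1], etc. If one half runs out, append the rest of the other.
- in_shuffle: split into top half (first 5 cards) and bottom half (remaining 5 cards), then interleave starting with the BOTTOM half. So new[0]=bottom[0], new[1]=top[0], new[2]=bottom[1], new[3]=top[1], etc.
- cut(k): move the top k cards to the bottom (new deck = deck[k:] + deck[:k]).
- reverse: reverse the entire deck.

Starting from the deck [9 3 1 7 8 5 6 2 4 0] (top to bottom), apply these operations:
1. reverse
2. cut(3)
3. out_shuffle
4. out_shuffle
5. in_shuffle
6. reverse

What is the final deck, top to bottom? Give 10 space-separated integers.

Answer: 5 2 7 8 3 1 0 9 6 4

Derivation:
After op 1 (reverse): [0 4 2 6 5 8 7 1 3 9]
After op 2 (cut(3)): [6 5 8 7 1 3 9 0 4 2]
After op 3 (out_shuffle): [6 3 5 9 8 0 7 4 1 2]
After op 4 (out_shuffle): [6 0 3 7 5 4 9 1 8 2]
After op 5 (in_shuffle): [4 6 9 0 1 3 8 7 2 5]
After op 6 (reverse): [5 2 7 8 3 1 0 9 6 4]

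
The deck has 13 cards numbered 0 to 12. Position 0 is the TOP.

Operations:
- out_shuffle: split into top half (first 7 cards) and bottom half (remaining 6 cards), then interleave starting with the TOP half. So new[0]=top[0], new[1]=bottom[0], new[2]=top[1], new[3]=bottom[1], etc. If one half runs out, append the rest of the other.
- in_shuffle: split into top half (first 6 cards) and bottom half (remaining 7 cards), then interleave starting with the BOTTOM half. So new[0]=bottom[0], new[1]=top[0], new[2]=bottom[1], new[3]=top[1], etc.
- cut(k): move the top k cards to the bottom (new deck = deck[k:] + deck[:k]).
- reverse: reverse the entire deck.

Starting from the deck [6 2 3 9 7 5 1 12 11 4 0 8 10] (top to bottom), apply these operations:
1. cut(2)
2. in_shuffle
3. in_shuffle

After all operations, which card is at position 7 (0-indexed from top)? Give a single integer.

Answer: 9

Derivation:
After op 1 (cut(2)): [3 9 7 5 1 12 11 4 0 8 10 6 2]
After op 2 (in_shuffle): [11 3 4 9 0 7 8 5 10 1 6 12 2]
After op 3 (in_shuffle): [8 11 5 3 10 4 1 9 6 0 12 7 2]
Position 7: card 9.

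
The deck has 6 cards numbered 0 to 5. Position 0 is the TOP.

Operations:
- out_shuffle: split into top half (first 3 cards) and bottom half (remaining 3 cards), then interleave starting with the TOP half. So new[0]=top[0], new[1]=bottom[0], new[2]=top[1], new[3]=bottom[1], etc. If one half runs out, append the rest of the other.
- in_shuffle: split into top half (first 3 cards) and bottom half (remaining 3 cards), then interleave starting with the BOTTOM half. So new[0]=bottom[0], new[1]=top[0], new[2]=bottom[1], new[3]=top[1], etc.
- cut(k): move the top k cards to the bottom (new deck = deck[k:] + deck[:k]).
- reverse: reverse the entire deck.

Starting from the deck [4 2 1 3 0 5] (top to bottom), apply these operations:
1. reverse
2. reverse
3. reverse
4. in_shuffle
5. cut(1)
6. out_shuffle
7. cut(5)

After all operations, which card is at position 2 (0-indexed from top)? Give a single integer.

Answer: 4

Derivation:
After op 1 (reverse): [5 0 3 1 2 4]
After op 2 (reverse): [4 2 1 3 0 5]
After op 3 (reverse): [5 0 3 1 2 4]
After op 4 (in_shuffle): [1 5 2 0 4 3]
After op 5 (cut(1)): [5 2 0 4 3 1]
After op 6 (out_shuffle): [5 4 2 3 0 1]
After op 7 (cut(5)): [1 5 4 2 3 0]
Position 2: card 4.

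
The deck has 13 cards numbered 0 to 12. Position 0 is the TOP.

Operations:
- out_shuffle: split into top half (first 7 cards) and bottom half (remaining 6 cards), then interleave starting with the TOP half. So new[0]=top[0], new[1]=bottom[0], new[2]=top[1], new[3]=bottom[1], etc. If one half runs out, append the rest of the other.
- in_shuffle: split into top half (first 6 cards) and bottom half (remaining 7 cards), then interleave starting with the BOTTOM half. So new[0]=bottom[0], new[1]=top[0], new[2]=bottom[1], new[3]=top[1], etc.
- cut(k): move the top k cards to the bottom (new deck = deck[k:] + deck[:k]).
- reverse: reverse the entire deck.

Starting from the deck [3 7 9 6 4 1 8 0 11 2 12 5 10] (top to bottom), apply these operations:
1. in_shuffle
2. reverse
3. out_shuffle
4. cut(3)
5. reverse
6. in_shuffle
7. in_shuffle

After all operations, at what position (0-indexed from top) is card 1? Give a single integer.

After op 1 (in_shuffle): [8 3 0 7 11 9 2 6 12 4 5 1 10]
After op 2 (reverse): [10 1 5 4 12 6 2 9 11 7 0 3 8]
After op 3 (out_shuffle): [10 9 1 11 5 7 4 0 12 3 6 8 2]
After op 4 (cut(3)): [11 5 7 4 0 12 3 6 8 2 10 9 1]
After op 5 (reverse): [1 9 10 2 8 6 3 12 0 4 7 5 11]
After op 6 (in_shuffle): [3 1 12 9 0 10 4 2 7 8 5 6 11]
After op 7 (in_shuffle): [4 3 2 1 7 12 8 9 5 0 6 10 11]
Card 1 is at position 3.

Answer: 3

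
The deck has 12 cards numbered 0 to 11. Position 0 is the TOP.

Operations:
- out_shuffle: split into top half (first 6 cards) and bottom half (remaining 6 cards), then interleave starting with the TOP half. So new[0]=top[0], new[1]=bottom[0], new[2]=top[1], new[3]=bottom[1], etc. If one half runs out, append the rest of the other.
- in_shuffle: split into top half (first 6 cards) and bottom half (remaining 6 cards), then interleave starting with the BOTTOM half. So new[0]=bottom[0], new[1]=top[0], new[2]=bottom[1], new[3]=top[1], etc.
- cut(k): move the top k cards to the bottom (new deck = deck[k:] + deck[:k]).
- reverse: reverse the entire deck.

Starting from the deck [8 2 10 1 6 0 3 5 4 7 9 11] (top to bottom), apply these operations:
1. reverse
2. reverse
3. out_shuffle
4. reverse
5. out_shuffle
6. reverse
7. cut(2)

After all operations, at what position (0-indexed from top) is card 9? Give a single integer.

Answer: 5

Derivation:
After op 1 (reverse): [11 9 7 4 5 3 0 6 1 10 2 8]
After op 2 (reverse): [8 2 10 1 6 0 3 5 4 7 9 11]
After op 3 (out_shuffle): [8 3 2 5 10 4 1 7 6 9 0 11]
After op 4 (reverse): [11 0 9 6 7 1 4 10 5 2 3 8]
After op 5 (out_shuffle): [11 4 0 10 9 5 6 2 7 3 1 8]
After op 6 (reverse): [8 1 3 7 2 6 5 9 10 0 4 11]
After op 7 (cut(2)): [3 7 2 6 5 9 10 0 4 11 8 1]
Card 9 is at position 5.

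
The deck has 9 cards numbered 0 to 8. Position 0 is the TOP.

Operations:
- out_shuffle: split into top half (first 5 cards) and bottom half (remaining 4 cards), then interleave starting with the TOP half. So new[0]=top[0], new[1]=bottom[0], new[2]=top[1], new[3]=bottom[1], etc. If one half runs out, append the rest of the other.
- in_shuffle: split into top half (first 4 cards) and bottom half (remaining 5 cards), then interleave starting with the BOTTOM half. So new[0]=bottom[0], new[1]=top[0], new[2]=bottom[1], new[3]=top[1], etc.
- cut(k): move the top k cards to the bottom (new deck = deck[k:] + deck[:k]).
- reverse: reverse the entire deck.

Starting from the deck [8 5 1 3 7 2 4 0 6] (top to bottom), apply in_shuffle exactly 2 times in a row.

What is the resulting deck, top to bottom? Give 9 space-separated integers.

After op 1 (in_shuffle): [7 8 2 5 4 1 0 3 6]
After op 2 (in_shuffle): [4 7 1 8 0 2 3 5 6]

Answer: 4 7 1 8 0 2 3 5 6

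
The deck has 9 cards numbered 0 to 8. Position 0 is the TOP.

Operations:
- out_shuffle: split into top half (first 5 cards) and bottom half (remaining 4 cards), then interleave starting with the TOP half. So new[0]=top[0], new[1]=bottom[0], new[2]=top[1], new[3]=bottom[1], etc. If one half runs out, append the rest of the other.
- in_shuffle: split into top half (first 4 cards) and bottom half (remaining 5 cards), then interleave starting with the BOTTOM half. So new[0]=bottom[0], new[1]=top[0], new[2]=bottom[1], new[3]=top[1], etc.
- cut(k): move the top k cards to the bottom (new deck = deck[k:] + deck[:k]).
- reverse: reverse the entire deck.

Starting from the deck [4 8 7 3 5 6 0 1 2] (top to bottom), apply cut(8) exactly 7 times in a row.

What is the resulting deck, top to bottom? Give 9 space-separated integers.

After op 1 (cut(8)): [2 4 8 7 3 5 6 0 1]
After op 2 (cut(8)): [1 2 4 8 7 3 5 6 0]
After op 3 (cut(8)): [0 1 2 4 8 7 3 5 6]
After op 4 (cut(8)): [6 0 1 2 4 8 7 3 5]
After op 5 (cut(8)): [5 6 0 1 2 4 8 7 3]
After op 6 (cut(8)): [3 5 6 0 1 2 4 8 7]
After op 7 (cut(8)): [7 3 5 6 0 1 2 4 8]

Answer: 7 3 5 6 0 1 2 4 8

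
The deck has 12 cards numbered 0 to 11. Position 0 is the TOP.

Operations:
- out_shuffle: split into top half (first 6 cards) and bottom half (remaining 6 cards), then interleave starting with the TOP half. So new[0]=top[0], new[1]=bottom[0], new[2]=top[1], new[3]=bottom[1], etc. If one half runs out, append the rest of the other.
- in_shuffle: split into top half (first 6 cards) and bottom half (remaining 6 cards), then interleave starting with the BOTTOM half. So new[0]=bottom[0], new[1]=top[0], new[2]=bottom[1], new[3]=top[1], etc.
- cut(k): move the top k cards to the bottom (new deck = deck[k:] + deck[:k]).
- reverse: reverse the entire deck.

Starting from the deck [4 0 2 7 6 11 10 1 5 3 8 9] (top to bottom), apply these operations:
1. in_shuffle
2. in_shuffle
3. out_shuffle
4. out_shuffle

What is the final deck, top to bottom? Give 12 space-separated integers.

After op 1 (in_shuffle): [10 4 1 0 5 2 3 7 8 6 9 11]
After op 2 (in_shuffle): [3 10 7 4 8 1 6 0 9 5 11 2]
After op 3 (out_shuffle): [3 6 10 0 7 9 4 5 8 11 1 2]
After op 4 (out_shuffle): [3 4 6 5 10 8 0 11 7 1 9 2]

Answer: 3 4 6 5 10 8 0 11 7 1 9 2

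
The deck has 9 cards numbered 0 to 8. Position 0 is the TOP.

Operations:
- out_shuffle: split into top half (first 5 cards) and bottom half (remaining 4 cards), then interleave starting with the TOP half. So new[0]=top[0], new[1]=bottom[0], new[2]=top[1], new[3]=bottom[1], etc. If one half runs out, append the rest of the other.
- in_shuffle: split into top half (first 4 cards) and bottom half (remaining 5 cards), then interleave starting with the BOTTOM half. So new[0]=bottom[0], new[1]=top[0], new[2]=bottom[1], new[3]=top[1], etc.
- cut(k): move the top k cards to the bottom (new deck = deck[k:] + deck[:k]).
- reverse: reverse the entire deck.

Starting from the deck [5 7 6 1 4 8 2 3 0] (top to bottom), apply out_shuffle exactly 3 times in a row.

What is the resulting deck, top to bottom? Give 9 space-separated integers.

Answer: 5 0 3 2 8 4 1 6 7

Derivation:
After op 1 (out_shuffle): [5 8 7 2 6 3 1 0 4]
After op 2 (out_shuffle): [5 3 8 1 7 0 2 4 6]
After op 3 (out_shuffle): [5 0 3 2 8 4 1 6 7]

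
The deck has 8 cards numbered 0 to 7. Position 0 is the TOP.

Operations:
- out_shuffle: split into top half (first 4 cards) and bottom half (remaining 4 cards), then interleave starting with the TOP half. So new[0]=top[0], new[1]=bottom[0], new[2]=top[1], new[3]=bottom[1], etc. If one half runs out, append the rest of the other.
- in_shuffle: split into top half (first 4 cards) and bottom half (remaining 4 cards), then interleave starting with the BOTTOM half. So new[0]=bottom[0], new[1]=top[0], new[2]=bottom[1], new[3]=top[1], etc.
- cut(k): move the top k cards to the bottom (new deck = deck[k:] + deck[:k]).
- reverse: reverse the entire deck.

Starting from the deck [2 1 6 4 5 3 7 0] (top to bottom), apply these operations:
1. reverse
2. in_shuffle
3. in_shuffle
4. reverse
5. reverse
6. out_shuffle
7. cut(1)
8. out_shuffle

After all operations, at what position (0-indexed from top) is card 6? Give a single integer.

After op 1 (reverse): [0 7 3 5 4 6 1 2]
After op 2 (in_shuffle): [4 0 6 7 1 3 2 5]
After op 3 (in_shuffle): [1 4 3 0 2 6 5 7]
After op 4 (reverse): [7 5 6 2 0 3 4 1]
After op 5 (reverse): [1 4 3 0 2 6 5 7]
After op 6 (out_shuffle): [1 2 4 6 3 5 0 7]
After op 7 (cut(1)): [2 4 6 3 5 0 7 1]
After op 8 (out_shuffle): [2 5 4 0 6 7 3 1]
Card 6 is at position 4.

Answer: 4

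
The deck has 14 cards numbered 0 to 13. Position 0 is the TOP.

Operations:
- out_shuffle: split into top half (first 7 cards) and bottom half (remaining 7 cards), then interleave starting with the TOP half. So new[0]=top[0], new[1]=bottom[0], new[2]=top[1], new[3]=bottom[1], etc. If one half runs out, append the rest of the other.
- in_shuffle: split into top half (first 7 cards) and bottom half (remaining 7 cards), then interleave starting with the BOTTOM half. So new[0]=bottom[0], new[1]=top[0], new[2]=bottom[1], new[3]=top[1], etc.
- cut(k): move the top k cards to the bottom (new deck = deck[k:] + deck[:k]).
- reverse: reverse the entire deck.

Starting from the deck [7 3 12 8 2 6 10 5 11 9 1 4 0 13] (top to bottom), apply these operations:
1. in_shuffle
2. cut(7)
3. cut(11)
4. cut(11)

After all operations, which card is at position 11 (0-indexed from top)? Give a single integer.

After op 1 (in_shuffle): [5 7 11 3 9 12 1 8 4 2 0 6 13 10]
After op 2 (cut(7)): [8 4 2 0 6 13 10 5 7 11 3 9 12 1]
After op 3 (cut(11)): [9 12 1 8 4 2 0 6 13 10 5 7 11 3]
After op 4 (cut(11)): [7 11 3 9 12 1 8 4 2 0 6 13 10 5]
Position 11: card 13.

Answer: 13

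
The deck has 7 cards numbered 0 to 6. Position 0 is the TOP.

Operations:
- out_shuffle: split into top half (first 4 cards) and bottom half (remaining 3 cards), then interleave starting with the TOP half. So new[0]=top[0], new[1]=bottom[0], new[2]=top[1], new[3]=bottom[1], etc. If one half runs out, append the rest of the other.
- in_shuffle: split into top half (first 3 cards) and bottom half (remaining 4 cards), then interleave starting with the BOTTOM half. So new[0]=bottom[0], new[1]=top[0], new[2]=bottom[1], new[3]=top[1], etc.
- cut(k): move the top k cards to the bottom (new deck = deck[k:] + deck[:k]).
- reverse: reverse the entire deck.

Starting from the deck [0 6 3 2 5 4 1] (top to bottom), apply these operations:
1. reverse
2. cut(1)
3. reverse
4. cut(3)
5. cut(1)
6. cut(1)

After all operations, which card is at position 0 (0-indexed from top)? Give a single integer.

After op 1 (reverse): [1 4 5 2 3 6 0]
After op 2 (cut(1)): [4 5 2 3 6 0 1]
After op 3 (reverse): [1 0 6 3 2 5 4]
After op 4 (cut(3)): [3 2 5 4 1 0 6]
After op 5 (cut(1)): [2 5 4 1 0 6 3]
After op 6 (cut(1)): [5 4 1 0 6 3 2]
Position 0: card 5.

Answer: 5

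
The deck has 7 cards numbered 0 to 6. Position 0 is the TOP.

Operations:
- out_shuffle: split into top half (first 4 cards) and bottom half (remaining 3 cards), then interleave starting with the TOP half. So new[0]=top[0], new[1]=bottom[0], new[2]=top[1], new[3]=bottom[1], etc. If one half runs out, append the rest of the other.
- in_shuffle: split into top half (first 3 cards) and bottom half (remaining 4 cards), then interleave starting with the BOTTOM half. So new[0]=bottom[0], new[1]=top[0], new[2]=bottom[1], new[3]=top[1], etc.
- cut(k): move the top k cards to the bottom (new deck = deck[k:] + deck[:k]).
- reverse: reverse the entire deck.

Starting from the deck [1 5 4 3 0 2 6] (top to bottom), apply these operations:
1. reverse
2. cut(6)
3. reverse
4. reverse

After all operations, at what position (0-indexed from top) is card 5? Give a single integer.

After op 1 (reverse): [6 2 0 3 4 5 1]
After op 2 (cut(6)): [1 6 2 0 3 4 5]
After op 3 (reverse): [5 4 3 0 2 6 1]
After op 4 (reverse): [1 6 2 0 3 4 5]
Card 5 is at position 6.

Answer: 6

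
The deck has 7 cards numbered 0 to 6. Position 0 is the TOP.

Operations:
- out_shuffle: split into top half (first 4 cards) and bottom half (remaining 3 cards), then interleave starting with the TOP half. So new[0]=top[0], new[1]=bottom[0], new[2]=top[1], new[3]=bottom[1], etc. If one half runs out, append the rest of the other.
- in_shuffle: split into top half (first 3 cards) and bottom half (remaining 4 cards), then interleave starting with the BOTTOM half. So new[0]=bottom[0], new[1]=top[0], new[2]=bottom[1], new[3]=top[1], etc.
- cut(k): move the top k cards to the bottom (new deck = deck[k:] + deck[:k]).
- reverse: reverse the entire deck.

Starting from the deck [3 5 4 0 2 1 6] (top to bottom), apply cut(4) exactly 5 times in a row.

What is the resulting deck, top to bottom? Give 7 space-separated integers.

After op 1 (cut(4)): [2 1 6 3 5 4 0]
After op 2 (cut(4)): [5 4 0 2 1 6 3]
After op 3 (cut(4)): [1 6 3 5 4 0 2]
After op 4 (cut(4)): [4 0 2 1 6 3 5]
After op 5 (cut(4)): [6 3 5 4 0 2 1]

Answer: 6 3 5 4 0 2 1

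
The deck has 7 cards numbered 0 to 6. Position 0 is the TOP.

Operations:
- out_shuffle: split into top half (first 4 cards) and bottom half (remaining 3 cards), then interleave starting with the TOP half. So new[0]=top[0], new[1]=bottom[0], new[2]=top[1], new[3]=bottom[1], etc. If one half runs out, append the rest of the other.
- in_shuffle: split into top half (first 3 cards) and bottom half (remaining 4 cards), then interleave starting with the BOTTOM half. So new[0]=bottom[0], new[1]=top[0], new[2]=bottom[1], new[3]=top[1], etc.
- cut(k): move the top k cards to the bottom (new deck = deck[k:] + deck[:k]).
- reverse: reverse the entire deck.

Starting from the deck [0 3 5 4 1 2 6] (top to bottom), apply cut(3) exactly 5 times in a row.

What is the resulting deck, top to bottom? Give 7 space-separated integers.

After op 1 (cut(3)): [4 1 2 6 0 3 5]
After op 2 (cut(3)): [6 0 3 5 4 1 2]
After op 3 (cut(3)): [5 4 1 2 6 0 3]
After op 4 (cut(3)): [2 6 0 3 5 4 1]
After op 5 (cut(3)): [3 5 4 1 2 6 0]

Answer: 3 5 4 1 2 6 0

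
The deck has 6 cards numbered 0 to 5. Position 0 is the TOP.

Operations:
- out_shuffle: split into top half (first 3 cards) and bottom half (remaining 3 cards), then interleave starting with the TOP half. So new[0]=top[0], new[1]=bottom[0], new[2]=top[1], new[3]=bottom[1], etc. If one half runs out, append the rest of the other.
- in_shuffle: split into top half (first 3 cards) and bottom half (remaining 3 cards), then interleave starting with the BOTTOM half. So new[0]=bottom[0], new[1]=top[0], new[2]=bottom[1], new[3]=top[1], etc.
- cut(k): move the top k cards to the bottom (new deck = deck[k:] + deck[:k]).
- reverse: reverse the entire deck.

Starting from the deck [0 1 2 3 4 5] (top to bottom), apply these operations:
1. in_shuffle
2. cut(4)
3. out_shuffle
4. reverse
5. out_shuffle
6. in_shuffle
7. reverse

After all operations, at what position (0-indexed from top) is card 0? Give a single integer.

After op 1 (in_shuffle): [3 0 4 1 5 2]
After op 2 (cut(4)): [5 2 3 0 4 1]
After op 3 (out_shuffle): [5 0 2 4 3 1]
After op 4 (reverse): [1 3 4 2 0 5]
After op 5 (out_shuffle): [1 2 3 0 4 5]
After op 6 (in_shuffle): [0 1 4 2 5 3]
After op 7 (reverse): [3 5 2 4 1 0]
Card 0 is at position 5.

Answer: 5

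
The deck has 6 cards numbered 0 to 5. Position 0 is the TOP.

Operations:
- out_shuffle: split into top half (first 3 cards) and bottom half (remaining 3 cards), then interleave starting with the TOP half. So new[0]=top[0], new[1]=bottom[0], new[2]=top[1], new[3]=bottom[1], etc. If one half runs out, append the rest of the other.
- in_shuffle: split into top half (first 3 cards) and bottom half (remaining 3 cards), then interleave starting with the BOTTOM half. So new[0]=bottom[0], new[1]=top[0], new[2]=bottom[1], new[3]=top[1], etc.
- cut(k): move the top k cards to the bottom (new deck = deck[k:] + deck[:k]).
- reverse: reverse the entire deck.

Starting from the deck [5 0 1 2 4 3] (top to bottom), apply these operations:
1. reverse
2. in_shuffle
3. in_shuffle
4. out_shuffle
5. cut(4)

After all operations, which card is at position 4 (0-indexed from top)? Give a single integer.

Answer: 1

Derivation:
After op 1 (reverse): [3 4 2 1 0 5]
After op 2 (in_shuffle): [1 3 0 4 5 2]
After op 3 (in_shuffle): [4 1 5 3 2 0]
After op 4 (out_shuffle): [4 3 1 2 5 0]
After op 5 (cut(4)): [5 0 4 3 1 2]
Position 4: card 1.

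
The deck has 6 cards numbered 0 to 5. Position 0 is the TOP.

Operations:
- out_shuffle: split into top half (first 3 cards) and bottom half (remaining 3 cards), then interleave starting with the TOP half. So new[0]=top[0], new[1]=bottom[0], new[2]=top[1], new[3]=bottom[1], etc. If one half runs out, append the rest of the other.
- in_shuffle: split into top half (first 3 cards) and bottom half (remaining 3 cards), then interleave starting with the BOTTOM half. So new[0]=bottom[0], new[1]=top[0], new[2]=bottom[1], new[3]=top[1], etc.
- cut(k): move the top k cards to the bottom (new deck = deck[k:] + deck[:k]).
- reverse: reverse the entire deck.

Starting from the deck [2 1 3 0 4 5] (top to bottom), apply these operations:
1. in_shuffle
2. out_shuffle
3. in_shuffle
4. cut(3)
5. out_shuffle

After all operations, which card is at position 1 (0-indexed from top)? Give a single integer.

After op 1 (in_shuffle): [0 2 4 1 5 3]
After op 2 (out_shuffle): [0 1 2 5 4 3]
After op 3 (in_shuffle): [5 0 4 1 3 2]
After op 4 (cut(3)): [1 3 2 5 0 4]
After op 5 (out_shuffle): [1 5 3 0 2 4]
Position 1: card 5.

Answer: 5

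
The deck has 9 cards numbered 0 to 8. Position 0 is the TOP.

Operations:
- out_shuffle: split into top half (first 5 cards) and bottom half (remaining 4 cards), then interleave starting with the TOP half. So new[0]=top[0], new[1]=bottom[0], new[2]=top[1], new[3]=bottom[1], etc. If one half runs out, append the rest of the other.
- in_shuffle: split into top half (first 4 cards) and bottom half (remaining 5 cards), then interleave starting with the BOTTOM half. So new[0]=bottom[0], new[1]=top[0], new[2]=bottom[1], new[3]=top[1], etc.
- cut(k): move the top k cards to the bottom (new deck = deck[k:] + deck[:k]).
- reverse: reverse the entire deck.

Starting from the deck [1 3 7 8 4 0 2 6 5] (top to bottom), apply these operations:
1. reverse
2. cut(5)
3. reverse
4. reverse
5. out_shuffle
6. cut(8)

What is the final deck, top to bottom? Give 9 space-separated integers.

Answer: 5 8 6 7 2 3 0 1 4

Derivation:
After op 1 (reverse): [5 6 2 0 4 8 7 3 1]
After op 2 (cut(5)): [8 7 3 1 5 6 2 0 4]
After op 3 (reverse): [4 0 2 6 5 1 3 7 8]
After op 4 (reverse): [8 7 3 1 5 6 2 0 4]
After op 5 (out_shuffle): [8 6 7 2 3 0 1 4 5]
After op 6 (cut(8)): [5 8 6 7 2 3 0 1 4]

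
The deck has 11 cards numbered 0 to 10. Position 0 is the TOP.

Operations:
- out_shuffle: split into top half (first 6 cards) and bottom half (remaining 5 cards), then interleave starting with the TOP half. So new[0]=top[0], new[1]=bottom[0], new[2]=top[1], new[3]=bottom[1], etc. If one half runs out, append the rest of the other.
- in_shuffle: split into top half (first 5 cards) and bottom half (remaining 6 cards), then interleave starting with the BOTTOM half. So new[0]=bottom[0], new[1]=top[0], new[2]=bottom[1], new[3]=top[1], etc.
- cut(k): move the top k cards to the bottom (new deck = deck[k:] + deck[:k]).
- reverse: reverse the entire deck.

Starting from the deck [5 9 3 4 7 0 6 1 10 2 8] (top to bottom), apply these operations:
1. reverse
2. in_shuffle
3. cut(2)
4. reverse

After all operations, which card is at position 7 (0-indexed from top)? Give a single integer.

After op 1 (reverse): [8 2 10 1 6 0 7 4 3 9 5]
After op 2 (in_shuffle): [0 8 7 2 4 10 3 1 9 6 5]
After op 3 (cut(2)): [7 2 4 10 3 1 9 6 5 0 8]
After op 4 (reverse): [8 0 5 6 9 1 3 10 4 2 7]
Position 7: card 10.

Answer: 10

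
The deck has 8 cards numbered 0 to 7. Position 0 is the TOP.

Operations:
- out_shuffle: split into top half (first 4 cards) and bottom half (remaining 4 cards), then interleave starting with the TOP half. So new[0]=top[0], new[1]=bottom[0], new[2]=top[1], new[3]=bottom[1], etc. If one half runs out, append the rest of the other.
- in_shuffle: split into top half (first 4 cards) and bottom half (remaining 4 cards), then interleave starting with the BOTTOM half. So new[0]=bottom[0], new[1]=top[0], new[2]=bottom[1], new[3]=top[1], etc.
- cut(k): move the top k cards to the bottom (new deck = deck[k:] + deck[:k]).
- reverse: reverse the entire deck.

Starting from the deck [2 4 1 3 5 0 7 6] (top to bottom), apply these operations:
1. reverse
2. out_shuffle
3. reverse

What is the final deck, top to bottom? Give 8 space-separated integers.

After op 1 (reverse): [6 7 0 5 3 1 4 2]
After op 2 (out_shuffle): [6 3 7 1 0 4 5 2]
After op 3 (reverse): [2 5 4 0 1 7 3 6]

Answer: 2 5 4 0 1 7 3 6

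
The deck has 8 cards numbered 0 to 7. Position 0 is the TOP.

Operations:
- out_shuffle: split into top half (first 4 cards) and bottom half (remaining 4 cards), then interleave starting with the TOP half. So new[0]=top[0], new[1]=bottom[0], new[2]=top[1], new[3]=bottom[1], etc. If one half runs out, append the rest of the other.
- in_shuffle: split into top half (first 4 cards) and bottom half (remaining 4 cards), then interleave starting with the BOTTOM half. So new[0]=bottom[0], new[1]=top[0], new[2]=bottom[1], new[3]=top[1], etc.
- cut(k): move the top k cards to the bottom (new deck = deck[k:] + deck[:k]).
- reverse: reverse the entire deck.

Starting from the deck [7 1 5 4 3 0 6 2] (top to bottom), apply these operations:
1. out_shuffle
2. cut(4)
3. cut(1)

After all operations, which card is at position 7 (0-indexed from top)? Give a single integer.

Answer: 5

Derivation:
After op 1 (out_shuffle): [7 3 1 0 5 6 4 2]
After op 2 (cut(4)): [5 6 4 2 7 3 1 0]
After op 3 (cut(1)): [6 4 2 7 3 1 0 5]
Position 7: card 5.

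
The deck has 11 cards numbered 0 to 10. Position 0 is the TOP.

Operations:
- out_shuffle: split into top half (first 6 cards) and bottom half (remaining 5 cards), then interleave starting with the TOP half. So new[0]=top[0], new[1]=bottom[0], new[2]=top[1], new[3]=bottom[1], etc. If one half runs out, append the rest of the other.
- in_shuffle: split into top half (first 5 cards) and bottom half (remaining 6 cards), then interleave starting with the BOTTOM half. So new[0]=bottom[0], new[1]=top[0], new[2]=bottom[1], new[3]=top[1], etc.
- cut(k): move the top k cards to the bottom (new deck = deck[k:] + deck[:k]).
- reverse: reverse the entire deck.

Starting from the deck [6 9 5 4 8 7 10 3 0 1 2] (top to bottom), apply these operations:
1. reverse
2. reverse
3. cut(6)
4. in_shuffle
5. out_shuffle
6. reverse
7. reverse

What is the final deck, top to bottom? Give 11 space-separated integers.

Answer: 6 4 10 1 9 8 3 2 5 7 0

Derivation:
After op 1 (reverse): [2 1 0 3 10 7 8 4 5 9 6]
After op 2 (reverse): [6 9 5 4 8 7 10 3 0 1 2]
After op 3 (cut(6)): [10 3 0 1 2 6 9 5 4 8 7]
After op 4 (in_shuffle): [6 10 9 3 5 0 4 1 8 2 7]
After op 5 (out_shuffle): [6 4 10 1 9 8 3 2 5 7 0]
After op 6 (reverse): [0 7 5 2 3 8 9 1 10 4 6]
After op 7 (reverse): [6 4 10 1 9 8 3 2 5 7 0]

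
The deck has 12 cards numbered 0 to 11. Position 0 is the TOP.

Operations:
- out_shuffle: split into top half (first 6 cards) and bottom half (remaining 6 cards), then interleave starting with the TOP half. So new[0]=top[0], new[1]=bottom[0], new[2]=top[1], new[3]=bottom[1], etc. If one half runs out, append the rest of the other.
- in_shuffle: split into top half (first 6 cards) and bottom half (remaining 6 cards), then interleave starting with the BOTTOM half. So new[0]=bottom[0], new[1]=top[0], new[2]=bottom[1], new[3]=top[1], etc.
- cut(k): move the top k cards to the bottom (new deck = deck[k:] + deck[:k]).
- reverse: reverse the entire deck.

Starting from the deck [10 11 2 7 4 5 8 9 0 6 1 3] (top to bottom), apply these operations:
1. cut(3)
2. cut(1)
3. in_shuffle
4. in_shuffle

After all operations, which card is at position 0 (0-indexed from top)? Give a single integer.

After op 1 (cut(3)): [7 4 5 8 9 0 6 1 3 10 11 2]
After op 2 (cut(1)): [4 5 8 9 0 6 1 3 10 11 2 7]
After op 3 (in_shuffle): [1 4 3 5 10 8 11 9 2 0 7 6]
After op 4 (in_shuffle): [11 1 9 4 2 3 0 5 7 10 6 8]
Position 0: card 11.

Answer: 11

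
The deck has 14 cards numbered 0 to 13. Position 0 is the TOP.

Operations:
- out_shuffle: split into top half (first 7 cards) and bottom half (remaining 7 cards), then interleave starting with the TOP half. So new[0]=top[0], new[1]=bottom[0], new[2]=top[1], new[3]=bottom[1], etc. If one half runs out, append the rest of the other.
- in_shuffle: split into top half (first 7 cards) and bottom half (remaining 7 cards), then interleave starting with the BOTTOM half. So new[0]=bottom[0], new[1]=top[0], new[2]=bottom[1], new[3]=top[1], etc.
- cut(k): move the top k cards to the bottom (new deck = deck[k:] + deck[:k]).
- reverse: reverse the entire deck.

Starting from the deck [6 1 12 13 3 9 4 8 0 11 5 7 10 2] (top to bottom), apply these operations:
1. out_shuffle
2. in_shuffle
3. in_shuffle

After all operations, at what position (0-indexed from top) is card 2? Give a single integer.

Answer: 10

Derivation:
After op 1 (out_shuffle): [6 8 1 0 12 11 13 5 3 7 9 10 4 2]
After op 2 (in_shuffle): [5 6 3 8 7 1 9 0 10 12 4 11 2 13]
After op 3 (in_shuffle): [0 5 10 6 12 3 4 8 11 7 2 1 13 9]
Card 2 is at position 10.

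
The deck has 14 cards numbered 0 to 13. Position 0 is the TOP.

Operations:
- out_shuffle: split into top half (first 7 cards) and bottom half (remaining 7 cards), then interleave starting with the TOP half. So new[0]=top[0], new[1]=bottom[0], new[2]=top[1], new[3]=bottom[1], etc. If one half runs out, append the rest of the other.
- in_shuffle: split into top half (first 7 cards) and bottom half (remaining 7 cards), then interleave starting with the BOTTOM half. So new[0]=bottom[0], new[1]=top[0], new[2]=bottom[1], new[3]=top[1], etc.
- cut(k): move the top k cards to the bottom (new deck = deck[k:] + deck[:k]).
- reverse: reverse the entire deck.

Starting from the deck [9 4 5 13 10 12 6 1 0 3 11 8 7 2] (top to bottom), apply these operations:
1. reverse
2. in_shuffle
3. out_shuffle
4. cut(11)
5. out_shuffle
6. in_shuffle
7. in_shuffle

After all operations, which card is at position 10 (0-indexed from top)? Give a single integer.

After op 1 (reverse): [2 7 8 11 3 0 1 6 12 10 13 5 4 9]
After op 2 (in_shuffle): [6 2 12 7 10 8 13 11 5 3 4 0 9 1]
After op 3 (out_shuffle): [6 11 2 5 12 3 7 4 10 0 8 9 13 1]
After op 4 (cut(11)): [9 13 1 6 11 2 5 12 3 7 4 10 0 8]
After op 5 (out_shuffle): [9 12 13 3 1 7 6 4 11 10 2 0 5 8]
After op 6 (in_shuffle): [4 9 11 12 10 13 2 3 0 1 5 7 8 6]
After op 7 (in_shuffle): [3 4 0 9 1 11 5 12 7 10 8 13 6 2]
Position 10: card 8.

Answer: 8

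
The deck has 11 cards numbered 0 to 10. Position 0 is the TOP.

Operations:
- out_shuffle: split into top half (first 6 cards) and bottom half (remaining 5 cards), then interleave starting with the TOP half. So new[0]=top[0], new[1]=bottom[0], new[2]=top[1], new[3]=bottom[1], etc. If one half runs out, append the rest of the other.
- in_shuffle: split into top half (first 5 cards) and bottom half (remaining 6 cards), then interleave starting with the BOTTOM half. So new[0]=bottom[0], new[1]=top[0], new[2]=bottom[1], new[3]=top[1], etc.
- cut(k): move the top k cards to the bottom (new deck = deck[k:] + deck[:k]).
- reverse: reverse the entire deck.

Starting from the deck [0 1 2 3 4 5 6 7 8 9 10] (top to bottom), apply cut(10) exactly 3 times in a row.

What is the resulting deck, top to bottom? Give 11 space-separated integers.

After op 1 (cut(10)): [10 0 1 2 3 4 5 6 7 8 9]
After op 2 (cut(10)): [9 10 0 1 2 3 4 5 6 7 8]
After op 3 (cut(10)): [8 9 10 0 1 2 3 4 5 6 7]

Answer: 8 9 10 0 1 2 3 4 5 6 7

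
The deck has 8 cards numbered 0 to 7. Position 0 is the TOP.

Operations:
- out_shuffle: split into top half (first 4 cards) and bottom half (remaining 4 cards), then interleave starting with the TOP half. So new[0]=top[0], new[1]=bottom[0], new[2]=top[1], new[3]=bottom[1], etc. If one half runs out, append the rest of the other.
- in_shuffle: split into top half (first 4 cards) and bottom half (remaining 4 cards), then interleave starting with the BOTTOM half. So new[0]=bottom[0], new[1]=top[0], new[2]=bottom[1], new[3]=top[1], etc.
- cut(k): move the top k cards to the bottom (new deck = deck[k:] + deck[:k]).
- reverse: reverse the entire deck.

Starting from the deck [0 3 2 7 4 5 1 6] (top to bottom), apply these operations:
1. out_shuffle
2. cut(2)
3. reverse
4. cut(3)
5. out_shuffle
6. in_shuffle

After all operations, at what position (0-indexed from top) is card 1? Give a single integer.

After op 1 (out_shuffle): [0 4 3 5 2 1 7 6]
After op 2 (cut(2)): [3 5 2 1 7 6 0 4]
After op 3 (reverse): [4 0 6 7 1 2 5 3]
After op 4 (cut(3)): [7 1 2 5 3 4 0 6]
After op 5 (out_shuffle): [7 3 1 4 2 0 5 6]
After op 6 (in_shuffle): [2 7 0 3 5 1 6 4]
Card 1 is at position 5.

Answer: 5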